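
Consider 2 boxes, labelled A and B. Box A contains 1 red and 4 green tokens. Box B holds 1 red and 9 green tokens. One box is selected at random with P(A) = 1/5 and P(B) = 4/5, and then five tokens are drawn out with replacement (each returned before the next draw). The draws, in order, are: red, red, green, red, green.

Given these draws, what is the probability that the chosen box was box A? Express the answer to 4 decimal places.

0.6124

Under each hypothesis, the probability of the observed sequence is: P(data | box A) = (1/5)(1/5)(4/5)(1/5)(4/5) = 0.00512; P(data | box B) = (1/10)(1/10)(9/10)(1/10)(9/10) = 0.00081.
Weighting by the prior gives 1/5 · 0.00512 = 0.001024, 4/5 · 0.00081 = 0.000648; with total 0.001672.
So P(box A | data) = (0.001024) / (0.001672) = 0.61244.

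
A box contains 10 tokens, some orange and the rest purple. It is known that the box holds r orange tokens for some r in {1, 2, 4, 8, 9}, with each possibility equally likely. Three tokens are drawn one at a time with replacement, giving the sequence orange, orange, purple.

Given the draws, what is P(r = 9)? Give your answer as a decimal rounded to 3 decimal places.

0.234

For each hypothesis, P(data | H) works out to: P(data | r = 1) = (1/10)(1/10)(9/10) = 0.009; P(data | r = 2) = (2/10)(2/10)(8/10) = 0.032; P(data | r = 4) = (4/10)(4/10)(6/10) = 0.096; P(data | r = 8) = (8/10)(8/10)(2/10) = 0.128; P(data | r = 9) = (9/10)(9/10)(1/10) = 0.081.
Multiplying each by its prior: 1/5 · 0.009 = 0.0018, 1/5 · 0.032 = 0.0064, 1/5 · 0.096 = 0.0192, 1/5 · 0.128 = 0.0256, 1/5 · 0.081 = 0.0162; summing to 0.0692.
Therefore the posterior P(r = 9 | data) = (0.0162) / (0.0692) = 0.2341.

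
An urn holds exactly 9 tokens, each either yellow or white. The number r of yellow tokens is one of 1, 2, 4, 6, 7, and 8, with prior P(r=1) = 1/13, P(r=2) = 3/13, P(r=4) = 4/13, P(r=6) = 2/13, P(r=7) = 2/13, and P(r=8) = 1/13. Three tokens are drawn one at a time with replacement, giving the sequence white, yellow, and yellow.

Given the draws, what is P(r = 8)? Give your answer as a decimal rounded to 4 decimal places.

Under each hypothesis, the probability of the observed sequence is: P(data | r = 1) = (8/9)(1/9)(1/9) = 0.010974; P(data | r = 2) = (7/9)(2/9)(2/9) = 0.038409; P(data | r = 4) = (5/9)(4/9)(4/9) = 0.10974; P(data | r = 6) = (3/9)(6/9)(6/9) = 0.14815; P(data | r = 7) = (2/9)(7/9)(7/9) = 0.13443; P(data | r = 8) = (1/9)(8/9)(8/9) = 0.087791.
The prior-weighted likelihoods are 1/13 · 0.010974 = 0.00084415, 3/13 · 0.038409 = 0.0088636, 4/13 · 0.10974 = 0.033766, 2/13 · 0.14815 = 0.022792, 2/13 · 0.13443 = 0.020682, 1/13 · 0.087791 = 0.0067532; summing to 0.093701.
By Bayes' rule, P(r = 8 | data) = (0.0067532) / (0.093701) = 0.072072.

0.0721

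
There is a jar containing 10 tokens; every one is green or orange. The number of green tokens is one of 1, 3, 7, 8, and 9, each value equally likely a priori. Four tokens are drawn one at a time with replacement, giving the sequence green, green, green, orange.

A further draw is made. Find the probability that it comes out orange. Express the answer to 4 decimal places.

The likelihood of the observed sequence under each hypothesis: P(data | r = 1) = (1/10)(1/10)(1/10)(9/10) = 0.0009; P(data | r = 3) = (3/10)(3/10)(3/10)(7/10) = 0.0189; P(data | r = 7) = (7/10)(7/10)(7/10)(3/10) = 0.1029; P(data | r = 8) = (8/10)(8/10)(8/10)(2/10) = 0.1024; P(data | r = 9) = (9/10)(9/10)(9/10)(1/10) = 0.0729.
Multiplying each by its prior: 1/5 · 0.0009 = 0.00018, 1/5 · 0.0189 = 0.00378, 1/5 · 0.1029 = 0.02058, 1/5 · 0.1024 = 0.02048, 1/5 · 0.0729 = 0.01458; with total 0.0596.
The posterior is then P(r = 1 | data) = 0.0030201, P(r = 3 | data) = 0.063423, P(r = 7 | data) = 0.3453, P(r = 8 | data) = 0.34362, P(r = 9 | data) = 0.24463.
The predictive probability is P(orange next | data) = (9/10)(0.0030201) + (7/10)(0.063423) + (3/10)(0.3453) + (1/5)(0.34362) + (1/10)(0.24463) = 0.24389.

0.2439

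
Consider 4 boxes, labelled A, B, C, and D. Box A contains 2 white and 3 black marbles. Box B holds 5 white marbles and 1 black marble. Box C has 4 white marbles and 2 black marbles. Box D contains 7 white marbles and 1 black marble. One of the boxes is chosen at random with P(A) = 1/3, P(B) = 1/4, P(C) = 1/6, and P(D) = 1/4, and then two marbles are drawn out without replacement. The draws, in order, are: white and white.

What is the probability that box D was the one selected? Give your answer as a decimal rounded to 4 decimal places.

For each hypothesis, P(data | H) works out to: P(data | box A) = (2/5)(1/4) = 1/10; P(data | box B) = (5/6)(4/5) = 2/3; P(data | box C) = (4/6)(3/5) = 2/5; P(data | box D) = (7/8)(6/7) = 3/4.
The prior-weighted likelihoods are 1/3 · 1/10 = 1/30, 1/4 · 2/3 = 1/6, 1/6 · 2/5 = 1/15, 1/4 · 3/4 = 3/16; with total 109/240.
Therefore the posterior P(box D | data) = (3/16) / (109/240) = 45/109.

0.4128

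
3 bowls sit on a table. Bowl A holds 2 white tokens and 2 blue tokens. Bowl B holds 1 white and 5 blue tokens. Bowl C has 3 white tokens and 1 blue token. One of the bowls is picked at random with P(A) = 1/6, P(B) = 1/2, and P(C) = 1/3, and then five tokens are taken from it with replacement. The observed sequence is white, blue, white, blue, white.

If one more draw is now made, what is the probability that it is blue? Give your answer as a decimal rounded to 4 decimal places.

0.3935

The likelihood of the observed sequence under each hypothesis: P(data | bowl A) = (2/4)(2/4)(2/4)(2/4)(2/4) = 0.03125; P(data | bowl B) = (1/6)(5/6)(1/6)(5/6)(1/6) = 0.003215; P(data | bowl C) = (3/4)(1/4)(3/4)(1/4)(3/4) = 0.026367.
Multiplying each by its prior: 1/6 · 0.03125 = 0.0052083, 1/2 · 0.003215 = 0.0016075, 1/3 · 0.026367 = 0.0087891; with total 0.015605.
Dividing through by the total gives posterior P(bowl A | data) = 0.33376, P(bowl B | data) = 0.10301, P(bowl C | data) = 0.56322.
The predictive probability is P(blue next | data) = (1/2)(0.33376) + (5/6)(0.10301) + (1/4)(0.56322) = 0.39353.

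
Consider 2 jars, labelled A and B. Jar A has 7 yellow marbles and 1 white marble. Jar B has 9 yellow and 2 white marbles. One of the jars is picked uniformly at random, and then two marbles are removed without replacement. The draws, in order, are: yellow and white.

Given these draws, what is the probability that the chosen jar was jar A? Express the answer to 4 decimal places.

0.4331

For each hypothesis, P(data | H) works out to: P(data | jar A) = (7/8)(1/7) = 1/8; P(data | jar B) = (9/11)(2/10) = 9/55.
Weighting by the prior gives 1/2 · 1/8 = 1/16, 1/2 · 9/55 = 9/110; summing to 127/880.
By Bayes' rule, P(jar A | data) = (1/16) / (127/880) = 55/127.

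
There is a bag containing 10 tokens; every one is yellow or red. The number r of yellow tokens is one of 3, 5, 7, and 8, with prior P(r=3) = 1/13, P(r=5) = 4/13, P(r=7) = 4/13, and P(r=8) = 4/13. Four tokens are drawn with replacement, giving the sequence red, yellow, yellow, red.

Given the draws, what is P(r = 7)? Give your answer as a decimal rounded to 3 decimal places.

0.308

For each hypothesis, P(data | H) works out to: P(data | r = 3) = (7/10)(3/10)(3/10)(7/10) = 0.0441; P(data | r = 5) = (5/10)(5/10)(5/10)(5/10) = 0.0625; P(data | r = 7) = (3/10)(7/10)(7/10)(3/10) = 0.0441; P(data | r = 8) = (2/10)(8/10)(8/10)(2/10) = 0.0256.
Multiplying each by its prior: 1/13 · 0.0441 = 0.0033923, 4/13 · 0.0625 = 0.019231, 4/13 · 0.0441 = 0.013569, 4/13 · 0.0256 = 0.0078769; summing to 0.044069.
Therefore the posterior P(r = 7 | data) = (0.013569) / (0.044069) = 0.30791.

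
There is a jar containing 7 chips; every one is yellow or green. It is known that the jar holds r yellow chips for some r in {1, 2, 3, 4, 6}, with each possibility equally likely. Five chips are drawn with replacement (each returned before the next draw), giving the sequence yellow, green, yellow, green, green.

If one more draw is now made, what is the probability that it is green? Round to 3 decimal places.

0.603

For each hypothesis, P(data | H) works out to: P(data | r = 1) = (1/7)(6/7)(1/7)(6/7)(6/7) = 0.012852; P(data | r = 2) = (2/7)(5/7)(2/7)(5/7)(5/7) = 0.02975; P(data | r = 3) = (3/7)(4/7)(3/7)(4/7)(4/7) = 0.034271; P(data | r = 4) = (4/7)(3/7)(4/7)(3/7)(3/7) = 0.025704; P(data | r = 6) = (6/7)(1/7)(6/7)(1/7)(1/7) = 0.002142.
Multiplying each by its prior: 1/5 · 0.012852 = 0.0025704, 1/5 · 0.02975 = 0.0059499, 1/5 · 0.034271 = 0.0068543, 1/5 · 0.025704 = 0.0051407, 1/5 · 0.002142 = 0.00042839; with total 0.020944.
Dividing through by the total gives posterior P(r = 1 | data) = 0.12273, P(r = 2 | data) = 0.28409, P(r = 3 | data) = 0.32727, P(r = 4 | data) = 0.24545, P(r = 6 | data) = 0.020455.
The predictive probability is P(green next | data) = (6/7)(0.12273) + (5/7)(0.28409) + (4/7)(0.32727) + (3/7)(0.24545) + (1/7)(0.020455) = 0.60325.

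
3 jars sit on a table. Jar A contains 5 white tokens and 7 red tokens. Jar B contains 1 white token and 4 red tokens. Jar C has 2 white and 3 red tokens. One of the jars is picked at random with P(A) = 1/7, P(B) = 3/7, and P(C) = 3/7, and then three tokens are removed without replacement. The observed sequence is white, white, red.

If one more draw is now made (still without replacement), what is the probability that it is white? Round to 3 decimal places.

The likelihood of the observed sequence under each hypothesis: P(data | jar A) = (5/12)(4/11)(7/10) = 0.10606; P(data | jar B) = (1/5)(0/4) = 0; P(data | jar C) = (2/5)(1/4)(3/3) = 0.1.
The prior-weighted likelihoods are 1/7 · 0.10606 = 0.015152, 3/7 · 0 = 0, 3/7 · 0.1 = 0.042857; summing to 0.058009.
Normalising, the posterior is P(jar A | data) = 0.26119, P(jar B | data) = 0, P(jar C | data) = 0.73881.
So P(white next | data) = Σ P(white next | H) P(H | data) = (1/3)(0.26119) + (0)(0.73881) = 0.087065.

0.087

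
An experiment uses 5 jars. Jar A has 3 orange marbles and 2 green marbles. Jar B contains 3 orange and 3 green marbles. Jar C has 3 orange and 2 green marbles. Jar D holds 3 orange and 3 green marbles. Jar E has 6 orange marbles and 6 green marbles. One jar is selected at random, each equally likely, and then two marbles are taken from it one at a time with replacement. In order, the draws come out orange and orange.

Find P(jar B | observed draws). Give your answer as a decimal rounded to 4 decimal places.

0.1701

The likelihood of the observed sequence under each hypothesis: P(data | jar A) = (3/5)(3/5) = 9/25; P(data | jar B) = (3/6)(3/6) = 1/4; P(data | jar C) = (3/5)(3/5) = 9/25; P(data | jar D) = (3/6)(3/6) = 1/4; P(data | jar E) = (6/12)(6/12) = 1/4.
Weighting by the prior gives 1/5 · 9/25 = 9/125, 1/5 · 1/4 = 1/20, 1/5 · 9/25 = 9/125, 1/5 · 1/4 = 1/20, 1/5 · 1/4 = 1/20; summing to 147/500.
By Bayes' rule, P(jar B | data) = (1/20) / (147/500) = 25/147.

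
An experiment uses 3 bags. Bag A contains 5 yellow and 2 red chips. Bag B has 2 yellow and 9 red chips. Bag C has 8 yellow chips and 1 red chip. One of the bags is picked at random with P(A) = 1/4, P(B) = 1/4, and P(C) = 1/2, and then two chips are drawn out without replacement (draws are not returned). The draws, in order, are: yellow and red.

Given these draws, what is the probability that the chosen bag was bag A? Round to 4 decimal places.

0.3816

The likelihood of the observed sequence under each hypothesis: P(data | bag A) = (5/7)(2/6) = 0.2381; P(data | bag B) = (2/11)(9/10) = 0.16364; P(data | bag C) = (8/9)(1/8) = 0.11111.
The prior-weighted likelihoods are 1/4 · 0.2381 = 0.059524, 1/4 · 0.16364 = 0.040909, 1/2 · 0.11111 = 0.055556; these sum to 0.15599.
Hence P(bag A | data) = (0.059524) / (0.15599) = 0.38159.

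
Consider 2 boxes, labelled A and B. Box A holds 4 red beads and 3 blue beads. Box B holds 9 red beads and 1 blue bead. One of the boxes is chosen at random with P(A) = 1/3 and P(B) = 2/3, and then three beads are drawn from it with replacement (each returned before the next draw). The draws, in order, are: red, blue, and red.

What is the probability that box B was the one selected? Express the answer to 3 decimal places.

Compute the likelihood of the observed sequence for each case: P(data | box A) = (4/7)(3/7)(4/7) = 0.13994; P(data | box B) = (9/10)(1/10)(9/10) = 0.081.
Weighting by the prior gives 1/3 · 0.13994 = 0.046647, 2/3 · 0.081 = 0.054; summing to 0.10065.
So P(box B | data) = (0.054) / (0.10065) = 0.53653.

0.537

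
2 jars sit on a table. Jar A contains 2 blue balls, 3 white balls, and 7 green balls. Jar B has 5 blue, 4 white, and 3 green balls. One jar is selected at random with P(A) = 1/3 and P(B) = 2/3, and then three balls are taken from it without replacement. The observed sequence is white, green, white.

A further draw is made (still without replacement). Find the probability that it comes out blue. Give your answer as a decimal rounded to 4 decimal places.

Under each hypothesis, the probability of the observed sequence is: P(data | jar A) = (3/12)(7/11)(2/10) = 7/220; P(data | jar B) = (4/12)(3/11)(3/10) = 3/110.
The prior-weighted likelihoods are 1/3 · 7/220 = 7/660, 2/3 · 3/110 = 1/55; with total 19/660.
Normalising, the posterior is P(jar A | data) = 7/19, P(jar B | data) = 12/19.
Averaging over the posterior, P(blue next | data) = (2/9)(7/19) + (5/9)(12/19) = 74/171.

0.4327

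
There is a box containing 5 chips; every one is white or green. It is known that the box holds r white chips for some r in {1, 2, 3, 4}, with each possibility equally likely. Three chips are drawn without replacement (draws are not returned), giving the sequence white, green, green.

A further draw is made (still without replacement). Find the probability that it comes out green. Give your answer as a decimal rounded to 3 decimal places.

0.600

The likelihood of the observed sequence under each hypothesis: P(data | r = 1) = (1/5)(4/4)(3/3) = 1/5; P(data | r = 2) = (2/5)(3/4)(2/3) = 1/5; P(data | r = 3) = (3/5)(2/4)(1/3) = 1/10; P(data | r = 4) = (4/5)(1/4)(0/3) = 0.
Multiplying each by its prior: 1/4 · 1/5 = 1/20, 1/4 · 1/5 = 1/20, 1/4 · 1/10 = 1/40, 1/4 · 0 = 0; summing to 1/8.
Dividing through by the total gives posterior P(r = 1 | data) = 2/5, P(r = 2 | data) = 2/5, P(r = 3 | data) = 1/5, P(r = 4 | data) = 0.
So P(green next | data) = Σ P(green next | H) P(H | data) = (1)(2/5) + (1/2)(2/5) + (0)(1/5) = 3/5.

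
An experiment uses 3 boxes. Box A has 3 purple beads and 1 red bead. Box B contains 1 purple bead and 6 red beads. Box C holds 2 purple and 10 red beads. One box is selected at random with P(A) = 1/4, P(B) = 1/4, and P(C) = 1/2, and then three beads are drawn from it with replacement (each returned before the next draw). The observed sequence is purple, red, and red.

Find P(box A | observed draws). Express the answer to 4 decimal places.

0.1223

The likelihood of the observed sequence under each hypothesis: P(data | box A) = (3/4)(1/4)(1/4) = 0.046875; P(data | box B) = (1/7)(6/7)(6/7) = 0.10496; P(data | box C) = (2/12)(10/12)(10/12) = 0.11574.
Weighting by the prior gives 1/4 · 0.046875 = 0.011719, 1/4 · 0.10496 = 0.026239, 1/2 · 0.11574 = 0.05787; these sum to 0.095828.
By Bayes' rule, P(box A | data) = (0.011719) / (0.095828) = 0.12229.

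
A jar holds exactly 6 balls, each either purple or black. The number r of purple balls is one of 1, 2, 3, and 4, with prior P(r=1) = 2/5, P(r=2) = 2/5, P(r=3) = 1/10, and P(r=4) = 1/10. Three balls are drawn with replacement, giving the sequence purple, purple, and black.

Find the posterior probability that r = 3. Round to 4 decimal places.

0.1888

Under each hypothesis, the probability of the observed sequence is: P(data | r = 1) = (1/6)(1/6)(5/6) = 0.023148; P(data | r = 2) = (2/6)(2/6)(4/6) = 0.074074; P(data | r = 3) = (3/6)(3/6)(3/6) = 0.125; P(data | r = 4) = (4/6)(4/6)(2/6) = 0.14815.
The prior-weighted likelihoods are 2/5 · 0.023148 = 0.0092593, 2/5 · 0.074074 = 0.02963, 1/10 · 0.125 = 0.0125, 1/10 · 0.14815 = 0.014815; summing to 0.066204.
Hence P(r = 3 | data) = (0.0125) / (0.066204) = 0.18881.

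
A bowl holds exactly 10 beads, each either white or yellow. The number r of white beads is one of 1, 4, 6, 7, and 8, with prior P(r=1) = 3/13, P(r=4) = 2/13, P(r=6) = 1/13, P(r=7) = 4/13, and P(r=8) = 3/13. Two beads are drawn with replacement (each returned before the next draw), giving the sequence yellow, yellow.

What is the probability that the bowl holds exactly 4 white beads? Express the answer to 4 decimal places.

0.1900

The likelihood of the observed sequence under each hypothesis: P(data | r = 1) = (9/10)(9/10) = 0.81; P(data | r = 4) = (6/10)(6/10) = 0.36; P(data | r = 6) = (4/10)(4/10) = 0.16; P(data | r = 7) = (3/10)(3/10) = 0.09; P(data | r = 8) = (2/10)(2/10) = 0.04.
Weighting by the prior gives 3/13 · 0.81 = 0.18692, 2/13 · 0.36 = 0.055385, 1/13 · 0.16 = 0.012308, 4/13 · 0.09 = 0.027692, 3/13 · 0.04 = 0.0092308; these sum to 0.29154.
Therefore the posterior P(r = 4 | data) = (0.055385) / (0.29154) = 0.18997.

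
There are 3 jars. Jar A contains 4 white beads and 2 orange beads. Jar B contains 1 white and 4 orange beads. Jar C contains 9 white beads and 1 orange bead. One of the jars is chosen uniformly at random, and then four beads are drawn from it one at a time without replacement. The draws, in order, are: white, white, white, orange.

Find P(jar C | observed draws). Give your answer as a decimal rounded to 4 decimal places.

0.4286

For each hypothesis, P(data | H) works out to: P(data | jar A) = (4/6)(3/5)(2/4)(2/3) = 2/15; P(data | jar B) = (1/5)(0/4) = 0; P(data | jar C) = (9/10)(8/9)(7/8)(1/7) = 1/10.
The prior-weighted likelihoods are 1/3 · 2/15 = 2/45, 1/3 · 0 = 0, 1/3 · 1/10 = 1/30; summing to 7/90.
By Bayes' rule, P(jar C | data) = (1/30) / (7/90) = 3/7.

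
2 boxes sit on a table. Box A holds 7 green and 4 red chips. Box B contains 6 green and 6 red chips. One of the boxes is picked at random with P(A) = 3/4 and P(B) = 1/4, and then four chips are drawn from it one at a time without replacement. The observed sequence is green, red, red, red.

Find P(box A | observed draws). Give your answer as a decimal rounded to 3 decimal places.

The likelihood of the observed sequence under each hypothesis: P(data | box A) = (7/11)(4/10)(3/9)(2/8) = 0.021212; P(data | box B) = (6/12)(6/11)(5/10)(4/9) = 0.060606.
Weighting by the prior gives 3/4 · 0.021212 = 0.015909, 1/4 · 0.060606 = 0.015152; summing to 0.031061.
So P(box A | data) = (0.015909) / (0.031061) = 0.5122.

0.512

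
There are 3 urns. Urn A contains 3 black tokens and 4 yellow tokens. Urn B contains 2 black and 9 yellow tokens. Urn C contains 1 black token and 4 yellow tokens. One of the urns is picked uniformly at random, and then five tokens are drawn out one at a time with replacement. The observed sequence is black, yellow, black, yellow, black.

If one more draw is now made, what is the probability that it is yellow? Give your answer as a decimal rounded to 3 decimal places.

0.634

Under each hypothesis, the probability of the observed sequence is: P(data | urn A) = (3/7)(4/7)(3/7)(4/7)(3/7) = 0.025704; P(data | urn B) = (2/11)(9/11)(2/11)(9/11)(2/11) = 0.0040236; P(data | urn C) = (1/5)(4/5)(1/5)(4/5)(1/5) = 0.00512.
Multiplying each by its prior: 1/3 · 0.025704 = 0.0085679, 1/3 · 0.0040236 = 0.0013412, 1/3 · 0.00512 = 0.0017067; summing to 0.011616.
The posterior is then P(urn A | data) = 0.73761, P(urn B | data) = 0.11546, P(urn C | data) = 0.14693.
So P(yellow next | data) = Σ P(yellow next | H) P(H | data) = (4/7)(0.73761) + (9/11)(0.11546) + (4/5)(0.14693) = 0.6335.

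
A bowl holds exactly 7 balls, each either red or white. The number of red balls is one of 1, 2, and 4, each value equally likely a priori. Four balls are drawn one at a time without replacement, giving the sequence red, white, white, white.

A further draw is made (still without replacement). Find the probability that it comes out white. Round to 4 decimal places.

For each hypothesis, P(data | H) works out to: P(data | r = 1) = (1/7)(6/6)(5/5)(4/4) = 1/7; P(data | r = 2) = (2/7)(5/6)(4/5)(3/4) = 1/7; P(data | r = 4) = (4/7)(3/6)(2/5)(1/4) = 1/35.
The prior-weighted likelihoods are 1/3 · 1/7 = 1/21, 1/3 · 1/7 = 1/21, 1/3 · 1/35 = 1/105; with total 11/105.
Normalising, the posterior is P(r = 1 | data) = 5/11, P(r = 2 | data) = 5/11, P(r = 4 | data) = 1/11.
The predictive probability is P(white next | data) = (1)(5/11) + (2/3)(5/11) + (0)(1/11) = 25/33.

0.7576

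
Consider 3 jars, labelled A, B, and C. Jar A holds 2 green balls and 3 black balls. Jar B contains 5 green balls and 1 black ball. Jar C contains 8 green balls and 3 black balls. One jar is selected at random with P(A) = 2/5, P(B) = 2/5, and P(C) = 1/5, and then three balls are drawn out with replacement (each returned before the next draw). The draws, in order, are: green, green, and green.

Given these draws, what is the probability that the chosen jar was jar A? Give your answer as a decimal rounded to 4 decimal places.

0.0766

For each hypothesis, P(data | H) works out to: P(data | jar A) = (2/5)(2/5)(2/5) = 0.064; P(data | jar B) = (5/6)(5/6)(5/6) = 0.5787; P(data | jar C) = (8/11)(8/11)(8/11) = 0.38467.
Multiplying each by its prior: 2/5 · 0.064 = 0.0256, 2/5 · 0.5787 = 0.23148, 1/5 · 0.38467 = 0.076935; with total 0.33402.
Hence P(jar A | data) = (0.0256) / (0.33402) = 0.076643.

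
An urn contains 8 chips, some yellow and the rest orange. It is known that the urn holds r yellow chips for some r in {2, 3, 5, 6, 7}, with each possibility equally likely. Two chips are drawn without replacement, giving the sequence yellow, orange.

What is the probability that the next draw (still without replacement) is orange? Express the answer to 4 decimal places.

Under each hypothesis, the probability of the observed sequence is: P(data | r = 2) = (2/8)(6/7) = 3/14; P(data | r = 3) = (3/8)(5/7) = 15/56; P(data | r = 5) = (5/8)(3/7) = 15/56; P(data | r = 6) = (6/8)(2/7) = 3/14; P(data | r = 7) = (7/8)(1/7) = 1/8.
Multiplying each by its prior: 1/5 · 3/14 = 3/70, 1/5 · 15/56 = 3/56, 1/5 · 15/56 = 3/56, 1/5 · 3/14 = 3/70, 1/5 · 1/8 = 1/40; these sum to 61/280.
The posterior is then P(r = 2 | data) = 12/61, P(r = 3 | data) = 15/61, P(r = 5 | data) = 15/61, P(r = 6 | data) = 12/61, P(r = 7 | data) = 7/61.
The predictive probability is P(orange next | data) = (5/6)(12/61) + (2/3)(15/61) + (1/3)(15/61) + (1/6)(12/61) + (0)(7/61) = 27/61.

0.4426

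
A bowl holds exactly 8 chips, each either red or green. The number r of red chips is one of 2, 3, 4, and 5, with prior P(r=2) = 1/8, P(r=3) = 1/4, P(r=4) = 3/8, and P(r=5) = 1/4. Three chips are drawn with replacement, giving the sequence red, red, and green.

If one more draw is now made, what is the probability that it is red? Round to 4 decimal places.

The likelihood of the observed sequence under each hypothesis: P(data | r = 2) = (2/8)(2/8)(6/8) = 0.046875; P(data | r = 3) = (3/8)(3/8)(5/8) = 0.087891; P(data | r = 4) = (4/8)(4/8)(4/8) = 0.125; P(data | r = 5) = (5/8)(5/8)(3/8) = 0.14648.
Weighting by the prior gives 1/8 · 0.046875 = 0.0058594, 1/4 · 0.087891 = 0.021973, 3/8 · 0.125 = 0.046875, 1/4 · 0.14648 = 0.036621; these sum to 0.11133.
Dividing through by the total gives posterior P(r = 2 | data) = 0.052632, P(r = 3 | data) = 0.19737, P(r = 4 | data) = 0.42105, P(r = 5 | data) = 0.32895.
The predictive probability is P(red next | data) = (1/4)(0.052632) + (3/8)(0.19737) + (1/2)(0.42105) + (5/8)(0.32895) = 0.50329.

0.5033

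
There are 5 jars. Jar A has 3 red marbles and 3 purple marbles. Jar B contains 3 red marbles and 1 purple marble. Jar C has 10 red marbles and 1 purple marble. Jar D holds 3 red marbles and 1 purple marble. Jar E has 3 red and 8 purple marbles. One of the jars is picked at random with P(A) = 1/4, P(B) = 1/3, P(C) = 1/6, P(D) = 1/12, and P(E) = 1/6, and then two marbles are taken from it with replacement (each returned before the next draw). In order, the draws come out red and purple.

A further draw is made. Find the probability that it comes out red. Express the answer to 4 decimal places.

0.5942

For each hypothesis, P(data | H) works out to: P(data | jar A) = (3/6)(3/6) = 0.25; P(data | jar B) = (3/4)(1/4) = 0.1875; P(data | jar C) = (10/11)(1/11) = 0.082645; P(data | jar D) = (3/4)(1/4) = 0.1875; P(data | jar E) = (3/11)(8/11) = 0.19835.
Multiplying each by its prior: 1/4 · 0.25 = 0.0625, 1/3 · 0.1875 = 0.0625, 1/6 · 0.082645 = 0.013774, 1/12 · 0.1875 = 0.015625, 1/6 · 0.19835 = 0.033058; with total 0.18746.
Dividing through by the total gives posterior P(jar A | data) = 0.33341, P(jar B | data) = 0.33341, P(jar C | data) = 0.073479, P(jar D | data) = 0.083352, P(jar E | data) = 0.17635.
The predictive probability is P(red next | data) = (1/2)(0.33341) + (3/4)(0.33341) + (10/11)(0.073479) + (3/4)(0.083352) + (3/11)(0.17635) = 0.59417.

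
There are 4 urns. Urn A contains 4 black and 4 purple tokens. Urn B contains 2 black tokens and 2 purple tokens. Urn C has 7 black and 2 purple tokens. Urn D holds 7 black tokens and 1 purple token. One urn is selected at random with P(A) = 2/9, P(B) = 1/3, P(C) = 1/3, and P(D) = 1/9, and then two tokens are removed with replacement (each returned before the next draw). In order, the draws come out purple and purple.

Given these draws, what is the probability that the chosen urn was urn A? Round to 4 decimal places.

0.3537

The likelihood of the observed sequence under each hypothesis: P(data | urn A) = (4/8)(4/8) = 0.25; P(data | urn B) = (2/4)(2/4) = 0.25; P(data | urn C) = (2/9)(2/9) = 0.049383; P(data | urn D) = (1/8)(1/8) = 0.015625.
The prior-weighted likelihoods are 2/9 · 0.25 = 0.055556, 1/3 · 0.25 = 0.083333, 1/3 · 0.049383 = 0.016461, 1/9 · 0.015625 = 0.0017361; summing to 0.15709.
So P(urn A | data) = (0.055556) / (0.15709) = 0.35366.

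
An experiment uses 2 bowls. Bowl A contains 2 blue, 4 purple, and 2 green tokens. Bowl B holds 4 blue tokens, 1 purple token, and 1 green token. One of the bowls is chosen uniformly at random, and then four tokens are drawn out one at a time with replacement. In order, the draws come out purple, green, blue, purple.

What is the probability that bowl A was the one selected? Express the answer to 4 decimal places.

The likelihood of the observed sequence under each hypothesis: P(data | bowl A) = (4/8)(2/8)(2/8)(4/8) = 0.015625; P(data | bowl B) = (1/6)(1/6)(4/6)(1/6) = 0.0030864.
Multiplying each by its prior: 1/2 · 0.015625 = 0.0078125, 1/2 · 0.0030864 = 0.0015432; with total 0.0093557.
Therefore the posterior P(bowl A | data) = (0.0078125) / (0.0093557) = 0.83505.

0.8351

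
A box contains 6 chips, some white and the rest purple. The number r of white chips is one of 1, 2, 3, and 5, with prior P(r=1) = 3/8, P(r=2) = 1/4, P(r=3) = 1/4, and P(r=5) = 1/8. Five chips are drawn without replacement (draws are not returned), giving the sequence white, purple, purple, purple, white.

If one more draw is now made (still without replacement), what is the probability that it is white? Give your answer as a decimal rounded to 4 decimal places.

For each hypothesis, P(data | H) works out to: P(data | r = 1) = (1/6)(5/5)(4/4)(3/3)(0/2) = 0; P(data | r = 2) = (2/6)(4/5)(3/4)(2/3)(1/2) = 1/15; P(data | r = 3) = (3/6)(3/5)(2/4)(1/3)(2/2) = 1/20; P(data | r = 5) = (5/6)(1/5)(0/4) = 0.
Multiplying each by its prior: 3/8 · 0 = 0, 1/4 · 1/15 = 1/60, 1/4 · 1/20 = 1/80, 1/8 · 0 = 0; these sum to 7/240.
Dividing through by the total gives posterior P(r = 1 | data) = 0, P(r = 2 | data) = 4/7, P(r = 3 | data) = 3/7, P(r = 5 | data) = 0.
Averaging over the posterior, P(white next | data) = (0)(4/7) + (1)(3/7) = 3/7.

0.4286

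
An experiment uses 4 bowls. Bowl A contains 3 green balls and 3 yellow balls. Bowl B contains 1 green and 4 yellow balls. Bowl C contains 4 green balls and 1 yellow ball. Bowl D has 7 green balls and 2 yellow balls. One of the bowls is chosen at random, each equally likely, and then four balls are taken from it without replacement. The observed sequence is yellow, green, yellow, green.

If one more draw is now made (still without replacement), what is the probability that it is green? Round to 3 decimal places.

0.609

Under each hypothesis, the probability of the observed sequence is: P(data | bowl A) = (3/6)(3/5)(2/4)(2/3) = 1/10; P(data | bowl B) = (4/5)(1/4)(3/3)(0/2) = 0; P(data | bowl C) = (1/5)(4/4)(0/3) = 0; P(data | bowl D) = (2/9)(7/8)(1/7)(6/6) = 1/36.
Multiplying each by its prior: 1/4 · 1/10 = 1/40, 1/4 · 0 = 0, 1/4 · 0 = 0, 1/4 · 1/36 = 1/144; these sum to 23/720.
The posterior is then P(bowl A | data) = 18/23, P(bowl B | data) = 0, P(bowl C | data) = 0, P(bowl D | data) = 5/23.
The predictive probability is P(green next | data) = (1/2)(18/23) + (1)(5/23) = 14/23.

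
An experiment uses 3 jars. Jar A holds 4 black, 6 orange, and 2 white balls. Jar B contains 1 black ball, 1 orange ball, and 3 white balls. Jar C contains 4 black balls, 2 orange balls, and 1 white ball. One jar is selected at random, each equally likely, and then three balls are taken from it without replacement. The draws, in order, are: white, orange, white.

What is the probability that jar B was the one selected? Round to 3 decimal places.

For each hypothesis, P(data | H) works out to: P(data | jar A) = (2/12)(6/11)(1/10) = 1/110; P(data | jar B) = (3/5)(1/4)(2/3) = 1/10; P(data | jar C) = (1/7)(2/6)(0/5) = 0.
Weighting by the prior gives 1/3 · 1/110 = 1/330, 1/3 · 1/10 = 1/30, 1/3 · 0 = 0; summing to 2/55.
Therefore the posterior P(jar B | data) = (1/30) / (2/55) = 11/12.

0.917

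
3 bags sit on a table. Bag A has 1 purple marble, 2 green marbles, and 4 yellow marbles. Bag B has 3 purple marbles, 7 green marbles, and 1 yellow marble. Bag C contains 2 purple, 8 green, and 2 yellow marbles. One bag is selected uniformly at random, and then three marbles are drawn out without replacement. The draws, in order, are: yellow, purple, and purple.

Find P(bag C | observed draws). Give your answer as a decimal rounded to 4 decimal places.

0.3333

Under each hypothesis, the probability of the observed sequence is: P(data | bag A) = (4/7)(1/6)(0/5) = 0; P(data | bag B) = (1/11)(3/10)(2/9) = 1/165; P(data | bag C) = (2/12)(2/11)(1/10) = 1/330.
Multiplying each by its prior: 1/3 · 0 = 0, 1/3 · 1/165 = 1/495, 1/3 · 1/330 = 1/990; summing to 1/330.
By Bayes' rule, P(bag C | data) = (1/990) / (1/330) = 1/3.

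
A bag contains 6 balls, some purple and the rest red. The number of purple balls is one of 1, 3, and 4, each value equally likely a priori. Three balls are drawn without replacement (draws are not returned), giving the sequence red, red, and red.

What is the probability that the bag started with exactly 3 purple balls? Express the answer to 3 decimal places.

0.091

The likelihood of the observed sequence under each hypothesis: P(data | r = 1) = (5/6)(4/5)(3/4) = 1/2; P(data | r = 3) = (3/6)(2/5)(1/4) = 1/20; P(data | r = 4) = (2/6)(1/5)(0/4) = 0.
Multiplying each by its prior: 1/3 · 1/2 = 1/6, 1/3 · 1/20 = 1/60, 1/3 · 0 = 0; summing to 11/60.
Therefore the posterior P(r = 3 | data) = (1/60) / (11/60) = 1/11.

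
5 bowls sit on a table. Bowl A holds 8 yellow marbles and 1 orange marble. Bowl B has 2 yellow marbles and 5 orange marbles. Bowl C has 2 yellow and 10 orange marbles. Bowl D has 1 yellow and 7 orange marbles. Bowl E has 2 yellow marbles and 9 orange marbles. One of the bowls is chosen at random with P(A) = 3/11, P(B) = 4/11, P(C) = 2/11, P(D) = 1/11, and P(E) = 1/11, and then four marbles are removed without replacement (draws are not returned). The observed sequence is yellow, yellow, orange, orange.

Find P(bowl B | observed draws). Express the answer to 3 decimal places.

For each hypothesis, P(data | H) works out to: P(data | bowl A) = (8/9)(7/8)(1/7)(0/6) = 0; P(data | bowl B) = (2/7)(1/6)(5/5)(4/4) = 0.047619; P(data | bowl C) = (2/12)(1/11)(10/10)(9/9) = 0.015152; P(data | bowl D) = (1/8)(0/7) = 0; P(data | bowl E) = (2/11)(1/10)(9/9)(8/8) = 0.018182.
The prior-weighted likelihoods are 3/11 · 0 = 0, 4/11 · 0.047619 = 0.017316, 2/11 · 0.015152 = 0.0027548, 1/11 · 0 = 0, 1/11 · 0.018182 = 0.0016529; with total 0.021724.
Therefore the posterior P(bowl B | data) = (0.017316) / (0.021724) = 0.7971.

0.797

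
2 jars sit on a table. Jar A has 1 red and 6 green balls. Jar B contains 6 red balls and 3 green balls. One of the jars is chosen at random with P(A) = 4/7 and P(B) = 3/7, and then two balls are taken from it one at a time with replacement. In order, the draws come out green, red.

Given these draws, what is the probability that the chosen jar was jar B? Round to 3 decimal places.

The likelihood of the observed sequence under each hypothesis: P(data | jar A) = (6/7)(1/7) = 0.12245; P(data | jar B) = (3/9)(6/9) = 0.22222.
Multiplying each by its prior: 4/7 · 0.12245 = 0.069971, 3/7 · 0.22222 = 0.095238; with total 0.16521.
By Bayes' rule, P(jar B | data) = (0.095238) / (0.16521) = 0.57647.

0.576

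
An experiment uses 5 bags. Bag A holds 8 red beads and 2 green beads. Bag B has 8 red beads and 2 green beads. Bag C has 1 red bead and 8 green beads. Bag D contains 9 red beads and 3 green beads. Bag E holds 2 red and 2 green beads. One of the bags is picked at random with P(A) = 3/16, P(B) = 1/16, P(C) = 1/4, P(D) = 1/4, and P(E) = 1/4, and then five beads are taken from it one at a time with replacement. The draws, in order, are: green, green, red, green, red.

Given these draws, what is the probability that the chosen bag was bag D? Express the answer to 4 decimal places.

Compute the likelihood of the observed sequence for each case: P(data | bag A) = (2/10)(2/10)(8/10)(2/10)(8/10) = 0.00512; P(data | bag B) = (2/10)(2/10)(8/10)(2/10)(8/10) = 0.00512; P(data | bag C) = (8/9)(8/9)(1/9)(8/9)(1/9) = 0.0086708; P(data | bag D) = (3/12)(3/12)(9/12)(3/12)(9/12) = 0.0087891; P(data | bag E) = (2/4)(2/4)(2/4)(2/4)(2/4) = 0.03125.
The prior-weighted likelihoods are 3/16 · 0.00512 = 0.00096, 1/16 · 0.00512 = 0.00032, 1/4 · 0.0086708 = 0.0021677, 1/4 · 0.0087891 = 0.0021973, 1/4 · 0.03125 = 0.0078125; with total 0.013457.
Therefore the posterior P(bag D | data) = (0.0021973) / (0.013457) = 0.16327.

0.1633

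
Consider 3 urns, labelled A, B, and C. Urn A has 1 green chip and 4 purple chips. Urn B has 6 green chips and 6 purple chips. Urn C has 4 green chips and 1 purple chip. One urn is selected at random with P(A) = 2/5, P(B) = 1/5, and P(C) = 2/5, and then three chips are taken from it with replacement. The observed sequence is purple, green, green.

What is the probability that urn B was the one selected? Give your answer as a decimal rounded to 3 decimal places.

For each hypothesis, P(data | H) works out to: P(data | urn A) = (4/5)(1/5)(1/5) = 4/125; P(data | urn B) = (6/12)(6/12)(6/12) = 1/8; P(data | urn C) = (1/5)(4/5)(4/5) = 16/125.
The prior-weighted likelihoods are 2/5 · 4/125 = 8/625, 1/5 · 1/8 = 1/40, 2/5 · 16/125 = 32/625; with total 89/1000.
So P(urn B | data) = (1/40) / (89/1000) = 25/89.

0.281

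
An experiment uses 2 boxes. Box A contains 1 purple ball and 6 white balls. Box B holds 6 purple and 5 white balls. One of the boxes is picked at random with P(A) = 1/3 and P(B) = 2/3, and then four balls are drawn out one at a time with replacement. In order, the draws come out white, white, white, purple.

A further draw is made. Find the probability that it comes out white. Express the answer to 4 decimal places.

0.6428

The likelihood of the observed sequence under each hypothesis: P(data | box A) = (6/7)(6/7)(6/7)(1/7) = 0.089963; P(data | box B) = (5/11)(5/11)(5/11)(6/11) = 0.051226.
Multiplying each by its prior: 1/3 · 0.089963 = 0.029988, 2/3 · 0.051226 = 0.034151; summing to 0.064138.
Normalising, the posterior is P(box A | data) = 0.46755, P(box B | data) = 0.53245.
Averaging over the posterior, P(white next | data) = (6/7)(0.46755) + (5/11)(0.53245) = 0.64278.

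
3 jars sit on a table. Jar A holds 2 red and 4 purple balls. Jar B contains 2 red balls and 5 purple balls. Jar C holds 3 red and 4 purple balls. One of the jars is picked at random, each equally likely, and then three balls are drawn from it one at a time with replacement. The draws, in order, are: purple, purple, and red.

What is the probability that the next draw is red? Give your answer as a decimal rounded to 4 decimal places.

0.3481

Under each hypothesis, the probability of the observed sequence is: P(data | jar A) = (4/6)(4/6)(2/6) = 0.14815; P(data | jar B) = (5/7)(5/7)(2/7) = 0.14577; P(data | jar C) = (4/7)(4/7)(3/7) = 0.13994.
The prior-weighted likelihoods are 1/3 · 0.14815 = 0.049383, 1/3 · 0.14577 = 0.048591, 1/3 · 0.13994 = 0.046647; with total 0.14462.
Dividing through by the total gives posterior P(jar A | data) = 0.34146, P(jar B | data) = 0.33599, P(jar C | data) = 0.32255.
The predictive probability is P(red next | data) = (1/3)(0.34146) + (2/7)(0.33599) + (3/7)(0.32255) = 0.34805.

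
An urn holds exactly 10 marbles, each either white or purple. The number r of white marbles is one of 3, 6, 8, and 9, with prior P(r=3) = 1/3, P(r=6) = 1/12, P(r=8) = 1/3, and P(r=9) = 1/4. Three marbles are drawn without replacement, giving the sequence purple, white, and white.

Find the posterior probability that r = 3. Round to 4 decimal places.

Compute the likelihood of the observed sequence for each case: P(data | r = 3) = (7/10)(3/9)(2/8) = 0.058333; P(data | r = 6) = (4/10)(6/9)(5/8) = 0.16667; P(data | r = 8) = (2/10)(8/9)(7/8) = 0.15556; P(data | r = 9) = (1/10)(9/9)(8/8) = 0.1.
Weighting by the prior gives 1/3 · 0.058333 = 0.019444, 1/12 · 0.16667 = 0.013889, 1/3 · 0.15556 = 0.051852, 1/4 · 0.1 = 0.025; with total 0.11019.
By Bayes' rule, P(r = 3 | data) = (0.019444) / (0.11019) = 0.17647.

0.1765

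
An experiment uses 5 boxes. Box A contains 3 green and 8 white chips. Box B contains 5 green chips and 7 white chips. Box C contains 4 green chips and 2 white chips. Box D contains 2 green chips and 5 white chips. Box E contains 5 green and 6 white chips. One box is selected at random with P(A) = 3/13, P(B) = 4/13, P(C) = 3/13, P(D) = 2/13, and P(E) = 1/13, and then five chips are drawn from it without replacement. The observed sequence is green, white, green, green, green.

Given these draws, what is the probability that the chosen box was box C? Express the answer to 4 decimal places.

Under each hypothesis, the probability of the observed sequence is: P(data | box A) = (3/11)(8/10)(2/9)(1/8)(0/7) = 0; P(data | box B) = (5/12)(7/11)(4/10)(3/9)(2/8) = 0.0088384; P(data | box C) = (4/6)(2/5)(3/4)(2/3)(1/2) = 0.066667; P(data | box D) = (2/7)(5/6)(1/5)(0/4) = 0; P(data | box E) = (5/11)(6/10)(4/9)(3/8)(2/7) = 0.012987.
Multiplying each by its prior: 3/13 · 0 = 0, 4/13 · 0.0088384 = 0.0027195, 3/13 · 0.066667 = 0.015385, 2/13 · 0 = 0, 1/13 · 0.012987 = 0.000999; with total 0.019103.
Hence P(box C | data) = (0.015385) / (0.019103) = 0.80535.

0.8053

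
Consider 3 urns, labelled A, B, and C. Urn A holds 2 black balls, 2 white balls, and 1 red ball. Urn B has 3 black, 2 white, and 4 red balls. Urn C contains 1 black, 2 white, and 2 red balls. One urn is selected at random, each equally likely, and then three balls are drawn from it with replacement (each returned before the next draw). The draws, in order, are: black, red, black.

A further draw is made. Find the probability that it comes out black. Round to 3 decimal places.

Compute the likelihood of the observed sequence for each case: P(data | urn A) = (2/5)(1/5)(2/5) = 0.032; P(data | urn B) = (3/9)(4/9)(3/9) = 0.049383; P(data | urn C) = (1/5)(2/5)(1/5) = 0.016.
The prior-weighted likelihoods are 1/3 · 0.032 = 0.010667, 1/3 · 0.049383 = 0.016461, 1/3 · 0.016 = 0.0053333; summing to 0.032461.
The posterior is then P(urn A | data) = 0.3286, P(urn B | data) = 0.5071, P(urn C | data) = 0.1643.
So P(black next | data) = Σ P(black next | H) P(H | data) = (2/5)(0.3286) + (1/3)(0.5071) + (1/5)(0.1643) = 0.33333.

0.333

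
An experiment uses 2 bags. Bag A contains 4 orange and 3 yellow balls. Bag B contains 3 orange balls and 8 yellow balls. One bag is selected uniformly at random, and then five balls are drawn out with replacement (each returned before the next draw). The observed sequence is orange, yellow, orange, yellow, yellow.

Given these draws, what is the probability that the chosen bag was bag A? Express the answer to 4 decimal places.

0.4732

The likelihood of the observed sequence under each hypothesis: P(data | bag A) = (4/7)(3/7)(4/7)(3/7)(3/7) = 0.025704; P(data | bag B) = (3/11)(8/11)(3/11)(8/11)(8/11) = 0.028612.
Weighting by the prior gives 1/2 · 0.025704 = 0.012852, 1/2 · 0.028612 = 0.014306; summing to 0.027158.
Hence P(bag A | data) = (0.012852) / (0.027158) = 0.47323.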